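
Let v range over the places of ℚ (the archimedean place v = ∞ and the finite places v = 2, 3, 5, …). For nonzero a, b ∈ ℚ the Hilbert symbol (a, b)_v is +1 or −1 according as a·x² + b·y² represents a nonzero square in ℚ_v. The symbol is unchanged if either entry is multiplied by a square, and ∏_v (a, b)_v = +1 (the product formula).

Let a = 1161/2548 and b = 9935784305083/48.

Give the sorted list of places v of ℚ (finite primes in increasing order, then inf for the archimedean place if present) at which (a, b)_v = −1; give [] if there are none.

[3, 17]

(a, b) ≡ (1677, 39729) mod (ℚ^×)²; places V = {2, 3, 7, 13, 17, 19, 41, 43, ∞}.
(a,b)_19: α=0, u≡1; β=1, v≡1 (mod 19); (1|19)=+1, (1|19)=+1; sign (−1)^0·+1^1·+1^0 = +1.
(a,b)_41: α=0, u≡9; β=1, v≡17 (mod 41); (9|41)=+1, (17|41)=-1; sign (−1)^0·+1^1·-1^0 = +1.
(a,b)_3: α=3, u≡1; β=-1, v≡1 (mod 3); (1|3)=+1, (1|3)=+1; sign (−1)^1·+1^-1·+1^3 = -1.
(a,b)_2: α=-2, β=-4; u≡5, v≡1 (mod 8); ε(u)ε(v)=0·0, αω(v)=-2·0, βω(u)=-4·1; sum ≡ 0  ⇒  +1.
(a,b)_∞: sgn(1677)=+, sgn(39729)=+, so +1.
(a,b)_17: α=0, u≡6; β=1, v≡16 (mod 17); (6|17)=-1, (16|17)=+1; sign (−1)^0·-1^1·+1^0 = -1.
(a,b)_43: α=1, u≡22; β=2, v≡13 (mod 43); (22|43)=-1, (13|43)=+1; sign (−1)^0·-1^2·+1^1 = +1.
(a,b)_13: α=-1, u≡4; β=2, v≡1 (mod 13); (4|13)=+1, (1|13)=+1; sign (−1)^0·+1^2·+1^-1 = +1.
(a,b)_7: α=-2, u≡2; β=4, v≡1 (mod 7); (2|7)=+1, (1|7)=+1; sign (−1)^0·+1^4·+1^-2 = +1.
|Ram(1677, 39729)| = 2, even; anisotropic at {3, 17}.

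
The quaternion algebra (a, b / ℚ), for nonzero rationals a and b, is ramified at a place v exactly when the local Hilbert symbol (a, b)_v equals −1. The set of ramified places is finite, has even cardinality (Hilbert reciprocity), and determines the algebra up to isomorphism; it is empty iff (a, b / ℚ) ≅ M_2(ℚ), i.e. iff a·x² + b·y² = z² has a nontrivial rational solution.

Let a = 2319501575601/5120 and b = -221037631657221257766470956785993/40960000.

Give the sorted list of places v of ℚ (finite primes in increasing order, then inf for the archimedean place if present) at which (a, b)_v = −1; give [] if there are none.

(a, b) ≡ (10110805, -838457) mod (ℚ^×)²; places V = {2, 3, 5, 7, 17, 31, 37, 41, 43, ∞}.
(a,b)_2: α=-10, β=-16; u≡5, v≡7 (mod 8); ε(u)ε(v)=0·1, αω(v)=-10·0, βω(u)=-16·1; sum ≡ 0  ⇒  +1.
(a,b)_31: α=1, u≡14; β=3, v≡8 (mod 31); (14|31)=+1, (8|31)=+1; sign (−1)^1·+1^3·+1^1 = -1.
(a,b)_3: α=4, u≡1; β=8, v≡1 (mod 3); (1|3)=+1, (1|3)=+1; sign (−1)^0·+1^8·+1^4 = +1.
(a,b)_43: α=1, u≡6; β=3, v≡13 (mod 43); (6|43)=+1, (13|43)=+1; sign (−1)^1·+1^3·+1^1 = -1.
(a,b)_7: α=2, u≡5; β=6, v≡6 (mod 7); (5|7)=-1, (6|7)=-1; sign (−1)^0·-1^6·-1^2 = +1.
(a,b)_17: α=2, u≡1; β=5, v≡16 (mod 17); (1|17)=+1, (16|17)=+1; sign (−1)^0·+1^5·+1^2 = +1.
(a,b)_5: α=-1, u≡4; β=-4, v≡2 (mod 5); (4|5)=+1, (2|5)=-1; sign (−1)^0·+1^-4·-1^-1 = -1.
(a,b)_∞: sgn(10110805)=+, sgn(-838457)=−, so +1.
(a,b)_41: α=1, u≡10; β=2, v≡24 (mod 41); (10|41)=+1, (24|41)=-1; sign (−1)^0·+1^2·-1^1 = -1.
(a,b)_37: α=1, u≡17; β=3, v≡20 (mod 37); (17|37)=-1, (20|37)=-1; sign (−1)^0·-1^3·-1^1 = +1.
(10110805, -838457 / ℚ) ramifies at {5, 31, 41, 43}: a division algebra.

[5, 31, 41, 43]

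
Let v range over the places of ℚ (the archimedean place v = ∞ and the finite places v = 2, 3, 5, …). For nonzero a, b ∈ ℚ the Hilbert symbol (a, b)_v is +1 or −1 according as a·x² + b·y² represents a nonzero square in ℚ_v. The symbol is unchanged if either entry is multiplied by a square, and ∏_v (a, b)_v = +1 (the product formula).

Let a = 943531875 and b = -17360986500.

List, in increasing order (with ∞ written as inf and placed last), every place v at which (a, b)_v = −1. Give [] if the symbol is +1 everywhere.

[2, 13]

Mod squares: a ≡ 167739, b ≡ -36465. Check v ∈ {∞, 2, 3, 5, 11, 13, 17, 23}.
v=13: a=13^1·(≡11), b=13^1·(≡3) mod 13; (11|13)=-1, (3|13)=+1; (−1)^{1·1·6}·(-1)^1·(+1)^1 = -1.
v=3: a=3^3·(≡2), b=3^3·(≡1) mod 3; (2|3)=-1, (1|3)=+1; (−1)^{3·3·1}·(-1)^3·(+1)^3 = +1.
v=17: a=17^1·(≡3), b=17^1·(≡6) mod 17; (3|17)=-1, (6|17)=-1; (−1)^{1·1·8}·(-1)^1·(-1)^1 = +1.
v=11: a=11^1·(≡1), b=11^1·(≡8) mod 11; (1|11)=+1, (8|11)=-1; (−1)^{1·1·5}·(+1)^1·(-1)^1 = +1.
v=∞: 167739 > 0 and -36465 < 0  ⇒  (a,b)_∞ = +1.
v=2: v_2(a)=0, v_2(b)=2; units ≡ 3, 7 (mod 8); ε·ε+αω+βω = 1·1+0·0+2·1 ≡ 1  ⇒  (a,b)_2 = -1.
v=23: a=23^1·(≡3), b=23^2·(≡16) mod 23; (3|23)=+1, (16|23)=+1; (−1)^{1·2·11}·(+1)^2·(+1)^1 = +1.
v=5: a=5^4·(≡1), b=5^3·(≡3) mod 5; (1|5)=+1, (3|5)=-1; (−1)^{4·3·2}·(+1)^3·(-1)^4 = +1.
|Ram(167739, -36465)| = 2, even; anisotropic at {2, 13}.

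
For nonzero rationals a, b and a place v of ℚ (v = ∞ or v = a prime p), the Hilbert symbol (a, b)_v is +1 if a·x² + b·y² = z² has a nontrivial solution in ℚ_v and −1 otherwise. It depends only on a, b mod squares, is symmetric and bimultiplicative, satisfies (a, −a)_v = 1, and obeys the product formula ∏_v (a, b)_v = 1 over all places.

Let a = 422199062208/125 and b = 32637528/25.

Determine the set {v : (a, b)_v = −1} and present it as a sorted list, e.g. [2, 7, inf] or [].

Mod squares: a ≡ 15, b ≡ 22. Check v ∈ {∞, 2, 3, 5, 7, 11, 29}.
v=3: a=3^3·(≡2), b=3^2·(≡1) mod 3; (2|3)=-1, (1|3)=+1; (−1)^{3·2·1}·(-1)^2·(+1)^3 = +1.
v=∞: 15 > 0 and 22 > 0  ⇒  (a,b)_∞ = +1.
v=2: v_2(a)=6, v_2(b)=3; units ≡ 7, 3 (mod 8); ε·ε+αω+βω = 1·1+6·1+3·0 ≡ 1  ⇒  (a,b)_2 = -1.
v=5: a=5^-3·(≡3), b=5^-2·(≡3) mod 5; (3|5)=-1, (3|5)=-1; (−1)^{-3·-2·2}·(-1)^-2·(-1)^-3 = -1.
v=11: a=11^2·(≡1), b=11^1·(≡6) mod 11; (1|11)=+1, (6|11)=-1; (−1)^{2·1·5}·(+1)^1·(-1)^2 = +1.
v=7: a=7^4·(≡2), b=7^2·(≡2) mod 7; (2|7)=+1, (2|7)=+1; (−1)^{4·2·3}·(+1)^2·(+1)^4 = +1.
v=29: a=29^2·(≡11), b=29^2·(≡13) mod 29; (11|29)=-1, (13|29)=+1; (−1)^{2·2·14}·(-1)^2·(+1)^2 = +1.
Ram(15, 22) = {2, 5}; no ℚ_2-point on the conic.

[2, 5]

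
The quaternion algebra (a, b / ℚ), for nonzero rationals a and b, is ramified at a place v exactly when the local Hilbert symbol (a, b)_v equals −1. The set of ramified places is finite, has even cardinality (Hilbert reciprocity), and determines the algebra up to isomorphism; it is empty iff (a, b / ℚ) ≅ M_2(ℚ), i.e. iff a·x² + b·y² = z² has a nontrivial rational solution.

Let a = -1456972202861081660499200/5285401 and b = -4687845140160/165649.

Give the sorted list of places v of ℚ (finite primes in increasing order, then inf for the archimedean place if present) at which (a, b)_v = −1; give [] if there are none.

Mod squares: a ≡ -2093, b ≡ -35. Check v ∈ {∞, 2, 3, 5, 7, 11, 13, 17, 19, 23, 31, 37}.
v=2: v_2(a)=8, v_2(b)=6; units ≡ 3, 5 (mod 8); ε·ε+αω+βω = 1·0+8·1+6·1 ≡ 0  ⇒  (a,b)_2 = +1.
v=31: a=31^2·(≡30), b=31^0·(≡6) mod 31; (30|31)=-1, (6|31)=-1; (−1)^{2·0·15}·(-1)^0·(-1)^2 = +1.
v=11: a=11^-4·(≡2), b=11^-2·(≡1) mod 11; (2|11)=-1, (1|11)=+1; (−1)^{-4·-2·5}·(-1)^-2·(+1)^-4 = +1.
v=3: a=3^0·(≡1), b=3^4·(≡1) mod 3; (1|3)=+1, (1|3)=+1; (−1)^{0·4·1}·(+1)^4·(+1)^0 = +1.
v=13: a=13^5·(≡8), b=13^2·(≡9) mod 13; (8|13)=-1, (9|13)=+1; (−1)^{5·2·6}·(-1)^2·(+1)^5 = +1.
v=19: a=19^-2·(≡6), b=19^0·(≡18) mod 19; (6|19)=+1, (18|19)=-1; (−1)^{-2·0·9}·(+1)^0·(-1)^-2 = +1.
v=17: a=17^2·(≡4), b=17^2·(≡15) mod 17; (4|17)=+1, (15|17)=+1; (−1)^{2·2·8}·(+1)^2·(+1)^2 = +1.
v=37: a=37^0·(≡7), b=37^-2·(≡31) mod 37; (7|37)=+1, (31|37)=-1; (−1)^{0·-2·18}·(+1)^-2·(-1)^0 = +1.
v=23: a=23^5·(≡8), b=23^2·(≡5) mod 23; (8|23)=+1, (5|23)=-1; (−1)^{5·2·11}·(+1)^2·(-1)^5 = -1.
v=∞: -2093 < 0 and -35 < 0  ⇒  (a,b)_∞ = -1.
v=5: a=5^2·(≡2), b=5^1·(≡2) mod 5; (2|5)=-1, (2|5)=-1; (−1)^{2·1·2}·(-1)^1·(-1)^2 = -1.
v=7: a=7^3·(≡2), b=7^1·(≡1) mod 7; (2|7)=+1, (1|7)=+1; (−1)^{3·1·3}·(+1)^1·(+1)^3 = -1.
(-2093, -35 / ℚ) ramifies at {5, 7, 23, ∞}: a division algebra.

[5, 7, 23, inf]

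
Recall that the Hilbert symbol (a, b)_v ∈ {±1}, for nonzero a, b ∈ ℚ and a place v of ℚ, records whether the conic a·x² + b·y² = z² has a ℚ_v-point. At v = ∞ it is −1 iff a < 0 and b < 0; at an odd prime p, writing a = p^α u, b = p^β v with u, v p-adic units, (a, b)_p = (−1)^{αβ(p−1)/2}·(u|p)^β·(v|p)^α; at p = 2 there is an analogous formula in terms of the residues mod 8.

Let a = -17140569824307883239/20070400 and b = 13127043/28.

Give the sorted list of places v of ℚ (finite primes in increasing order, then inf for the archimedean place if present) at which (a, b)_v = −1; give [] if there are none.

Mod squares: a ≡ -31, b ≡ 254541. Check v ∈ {∞, 2, 3, 5, 7, 11, 13, 17, 19, 23, 31}.
v=5: a=5^-2·(≡1), b=5^0·(≡1) mod 5; (1|5)=+1, (1|5)=+1; (−1)^{-2·0·2}·(+1)^0·(+1)^-2 = +1.
v=31: a=31^3·(≡21), b=31^1·(≡23) mod 31; (21|31)=-1, (23|31)=-1; (−1)^{3·1·15}·(-1)^1·(-1)^3 = -1.
v=3: a=3^2·(≡2), b=3^1·(≡1) mod 3; (2|3)=-1, (1|3)=+1; (−1)^{2·1·1}·(-1)^1·(+1)^2 = -1.
v=13: a=13^4·(≡8), b=13^0·(≡10) mod 13; (8|13)=-1, (10|13)=+1; (−1)^{4·0·6}·(-1)^0·(+1)^4 = +1.
v=7: a=7^-2·(≡4), b=7^-1·(≡5) mod 7; (4|7)=+1, (5|7)=-1; (−1)^{-2·-1·3}·(+1)^-1·(-1)^-2 = +1.
v=17: a=17^2·(≡7), b=17^1·(≡2) mod 17; (7|17)=-1, (2|17)=+1; (−1)^{2·1·8}·(-1)^1·(+1)^2 = -1.
v=2: v_2(a)=-14, v_2(b)=-2; units ≡ 1, 5 (mod 8); ε·ε+αω+βω = 0·0+-14·1+-2·0 ≡ 0  ⇒  (a,b)_2 = +1.
v=19: a=19^0·(≡7), b=19^2·(≡6) mod 19; (7|19)=+1, (6|19)=+1; (−1)^{0·2·9}·(+1)^2·(+1)^0 = +1.
v=∞: -31 < 0 and 254541 > 0  ⇒  (a,b)_∞ = +1.
v=23: a=23^2·(≡22), b=23^1·(≡13) mod 23; (22|23)=-1, (13|23)=+1; (−1)^{2·1·11}·(-1)^1·(+1)^2 = -1.
v=11: a=11^4·(≡10), b=11^0·(≡1) mod 11; (10|11)=-1, (1|11)=+1; (−1)^{4·0·5}·(-1)^0·(+1)^4 = +1.
Ram(-31, 254541) = {3, 17, 23, 31}; no ℚ_3-point on the conic.

[3, 17, 23, 31]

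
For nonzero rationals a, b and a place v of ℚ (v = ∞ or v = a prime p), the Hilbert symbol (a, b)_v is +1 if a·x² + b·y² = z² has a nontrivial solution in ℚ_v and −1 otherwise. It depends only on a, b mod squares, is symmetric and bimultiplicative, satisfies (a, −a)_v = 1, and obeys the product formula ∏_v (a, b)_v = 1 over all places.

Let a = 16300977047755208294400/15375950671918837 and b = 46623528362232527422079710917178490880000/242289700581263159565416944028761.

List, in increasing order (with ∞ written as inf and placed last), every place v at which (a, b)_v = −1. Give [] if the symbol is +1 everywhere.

[2, 13, 29, 37]

(a, b) ≡ (1143818, 2) mod (ℚ^×)²; places V = {2, 3, 5, 7, 11, 13, 17, 19, 23, 29, 37, 41, 43, 47, ∞}.
(a,b)_2: α=15, β=19; u≡5, v≡1 (mod 8); ε(u)ε(v)=0·0, αω(v)=15·0, βω(u)=19·1; sum ≡ 1  ⇒  -1.
(a,b)_3: α=8, u≡2; β=4, v≡2 (mod 3); (2|3)=-1, (2|3)=-1; sign (−1)^0·-1^4·-1^8 = +1.
(a,b)_5: α=2, u≡3; β=4, v≡3 (mod 5); (3|5)=-1, (3|5)=-1; sign (−1)^0·-1^4·-1^2 = +1.
(a,b)_17: α=-2, u≡11; β=-6, v≡16 (mod 17); (11|17)=-1, (16|17)=+1; sign (−1)^0·-1^-6·+1^-2 = +1.
(a,b)_41: α=1, u≡25; β=2, v≡20 (mod 41); (25|41)=+1, (20|41)=+1; sign (−1)^0·+1^2·+1^1 = +1.
(a,b)_7: α=-2, u≡1; β=-4, v≡4 (mod 7); (1|7)=+1, (4|7)=+1; sign (−1)^0·+1^-4·+1^-2 = +1.
(a,b)_29: α=1, u≡10; β=2, v≡19 (mod 29); (10|29)=-1, (19|29)=-1; sign (−1)^0·-1^2·-1^1 = -1.
(a,b)_23: α=2, u≡15; β=6, v≡6 (mod 23); (15|23)=-1, (6|23)=+1; sign (−1)^0·-1^6·+1^2 = +1.
(a,b)_∞: sgn(1143818)=+, sgn(2)=+, so +1.
(a,b)_43: α=-2, u≡28; β=-6, v≡8 (mod 43); (28|43)=-1, (8|43)=-1; sign (−1)^0·-1^-6·-1^-2 = +1.
(a,b)_47: α=-2, u≡30; β=-2, v≡34 (mod 47); (30|47)=-1, (34|47)=+1; sign (−1)^0·-1^-2·+1^-2 = +1.
(a,b)_13: α=-3, u≡11; β=-2, v≡6 (mod 13); (11|13)=-1, (6|13)=-1; sign (−1)^0·-1^-2·-1^-3 = -1.
(a,b)_19: α=4, u≡8; β=10, v≡2 (mod 19); (8|19)=-1, (2|19)=-1; sign (−1)^0·-1^10·-1^4 = +1.
(a,b)_11: α=-2, u≡1; β=-6, v≡2 (mod 11); (1|11)=+1, (2|11)=-1; sign (−1)^0·+1^-6·-1^-2 = +1.
(a,b)_37: α=1, u≡31; β=2, v≡13 (mod 37); (31|37)=-1, (13|37)=-1; sign (−1)^0·-1^2·-1^1 = -1.
Ram(1143818, 2) = {2, 13, 29, 37}; no ℚ_2-point on the conic.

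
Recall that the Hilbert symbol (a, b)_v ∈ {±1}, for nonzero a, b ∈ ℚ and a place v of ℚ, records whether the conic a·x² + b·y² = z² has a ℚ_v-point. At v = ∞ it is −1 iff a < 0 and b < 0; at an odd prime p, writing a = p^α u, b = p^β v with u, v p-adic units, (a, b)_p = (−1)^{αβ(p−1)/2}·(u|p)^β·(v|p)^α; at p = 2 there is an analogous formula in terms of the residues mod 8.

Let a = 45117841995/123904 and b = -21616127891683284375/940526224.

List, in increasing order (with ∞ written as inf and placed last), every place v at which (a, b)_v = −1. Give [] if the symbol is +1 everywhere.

[13, 47]

Mod squares: a ≡ 252155, b ≡ -2162095. Check v ∈ {∞, 2, 3, 5, 11, 13, 17, 23, 29, 31, 37, 41, 47}.
v=11: a=11^-2·(≡6), b=11^-2·(≡8) mod 11; (6|11)=-1, (8|11)=-1; (−1)^{-2·-2·5}·(-1)^-2·(-1)^-2 = +1.
v=13: a=13^0·(≡5), b=13^3·(≡6) mod 13; (5|13)=-1, (6|13)=-1; (−1)^{0·3·6}·(-1)^3·(-1)^0 = -1.
v=3: a=3^4·(≡2), b=3^4·(≡2) mod 3; (2|3)=-1, (2|3)=-1; (−1)^{4·4·1}·(-1)^4·(-1)^4 = +1.
v=29: a=29^1·(≡13), b=29^1·(≡28) mod 29; (13|29)=+1, (28|29)=+1; (−1)^{1·1·14}·(+1)^1·(+1)^1 = +1.
v=2: v_2(a)=-10, v_2(b)=-4; units ≡ 3, 1 (mod 8); ε·ε+αω+βω = 1·0+-10·0+-4·1 ≡ 0  ⇒  (a,b)_2 = +1.
v=31: a=31^0·(≡1), b=31^1·(≡20) mod 31; (1|31)=+1, (20|31)=+1; (−1)^{0·1·15}·(+1)^1·(+1)^0 = +1.
v=5: a=5^1·(≡1), b=5^5·(≡1) mod 5; (1|5)=+1, (1|5)=+1; (−1)^{1·5·2}·(+1)^5·(+1)^1 = +1.
v=37: a=37^1·(≡27), b=37^1·(≡34) mod 37; (27|37)=+1, (34|37)=+1; (−1)^{1·1·18}·(+1)^1·(+1)^1 = +1.
v=17: a=17^0·(≡14), b=17^-2·(≡9) mod 17; (14|17)=-1, (9|17)=+1; (−1)^{0·-2·8}·(-1)^-2·(+1)^0 = +1.
v=23: a=23^0·(≡1), b=23^2·(≡19) mod 23; (1|23)=+1, (19|23)=-1; (−1)^{0·2·11}·(+1)^2·(-1)^0 = +1.
v=∞: 252155 > 0 and -2162095 < 0  ⇒  (a,b)_∞ = +1.
v=47: a=47^3·(≡12), b=47^2·(≡20) mod 47; (12|47)=+1, (20|47)=-1; (−1)^{3·2·23}·(+1)^2·(-1)^3 = -1.
v=41: a=41^0·(≡33), b=41^-2·(≡10) mod 41; (33|41)=+1, (10|41)=+1; (−1)^{0·-2·20}·(+1)^-2·(+1)^0 = +1.
(252155, -2162095 / ℚ) ramifies at {13, 47}: a division algebra.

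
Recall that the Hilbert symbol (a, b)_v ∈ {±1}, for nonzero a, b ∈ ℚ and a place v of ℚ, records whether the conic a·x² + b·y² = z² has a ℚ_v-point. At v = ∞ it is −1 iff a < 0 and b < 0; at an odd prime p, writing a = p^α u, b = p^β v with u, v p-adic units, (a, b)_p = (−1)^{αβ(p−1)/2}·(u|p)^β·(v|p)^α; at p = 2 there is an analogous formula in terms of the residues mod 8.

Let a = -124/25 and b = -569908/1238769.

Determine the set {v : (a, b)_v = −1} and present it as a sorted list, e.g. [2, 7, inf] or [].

[17, 29, 31, inf]

(a, b) ≡ (-31, -493) mod (ℚ^×)²; places V = {2, 3, 5, 7, 17, 29, 31, 53, ∞}.
(a,b)_3: α=0, u≡2; β=-2, v≡2 (mod 3); (2|3)=-1, (2|3)=-1; sign (−1)^0·-1^-2·-1^0 = +1.
(a,b)_7: α=0, u≡4; β=-2, v≡1 (mod 7); (4|7)=+1, (1|7)=+1; sign (−1)^0·+1^-2·+1^0 = +1.
(a,b)_31: α=1, u≡11; β=0, v≡3 (mod 31); (11|31)=-1, (3|31)=-1; sign (−1)^0·-1^0·-1^1 = -1.
(a,b)_2: α=2, β=2; u≡1, v≡3 (mod 8); ε(u)ε(v)=0·1, αω(v)=2·1, βω(u)=2·0; sum ≡ 0  ⇒  +1.
(a,b)_17: α=0, u≡10; β=3, v≡12 (mod 17); (10|17)=-1, (12|17)=-1; sign (−1)^0·-1^3·-1^0 = -1.
(a,b)_5: α=-2, u≡1; β=0, v≡3 (mod 5); (1|5)=+1, (3|5)=-1; sign (−1)^0·+1^0·-1^-2 = +1.
(a,b)_29: α=0, u≡2; β=1, v≡2 (mod 29); (2|29)=-1, (2|29)=-1; sign (−1)^0·-1^1·-1^0 = -1.
(a,b)_∞: sgn(-31)=−, sgn(-493)=−, so -1.
(a,b)_53: α=0, u≡12; β=-2, v≡25 (mod 53); (12|53)=-1, (25|53)=+1; sign (−1)^0·-1^-2·+1^0 = +1.
(-31, -493 / ℚ) ramifies at {17, 29, 31, ∞}: a division algebra.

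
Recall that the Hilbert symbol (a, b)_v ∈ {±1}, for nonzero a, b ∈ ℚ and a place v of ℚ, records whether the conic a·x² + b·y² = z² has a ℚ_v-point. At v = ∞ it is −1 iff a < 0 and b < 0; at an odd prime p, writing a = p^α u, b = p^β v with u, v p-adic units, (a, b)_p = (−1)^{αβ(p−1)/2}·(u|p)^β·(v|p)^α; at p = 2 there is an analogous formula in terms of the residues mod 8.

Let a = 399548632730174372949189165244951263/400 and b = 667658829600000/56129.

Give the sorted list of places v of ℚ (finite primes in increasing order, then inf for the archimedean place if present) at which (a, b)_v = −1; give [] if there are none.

[3, 5, 7, 17, 29, 41]

(a, b) ≡ (384047, 43105965) mod (ℚ^×)²; places V = {2, 3, 5, 7, 11, 17, 19, 29, 31, 37, 41, ∞}.
(a,b)_37: α=0, u≡17; β=-2, v≡4 (mod 37); (17|37)=-1, (4|37)=+1; sign (−1)^0·-1^-2·+1^0 = +1.
(a,b)_5: α=-2, u≡3; β=5, v≡3 (mod 5); (3|5)=-1, (3|5)=-1; sign (−1)^0·-1^5·-1^-2 = -1.
(a,b)_29: α=7, u≡17; β=0, v≡2 (mod 29); (17|29)=-1, (2|29)=-1; sign (−1)^0·-1^0·-1^7 = -1.
(a,b)_7: α=6, u≡3; β=3, v≡4 (mod 7); (3|7)=-1, (4|7)=+1; sign (−1)^0·-1^3·+1^6 = -1.
(a,b)_31: α=2, u≡8; β=1, v≡7 (mod 31); (8|31)=+1, (7|31)=+1; sign (−1)^0·+1^1·+1^2 = +1.
(a,b)_11: α=2, u≡5; β=0, v≡1 (mod 11); (5|11)=+1, (1|11)=+1; sign (−1)^0·+1^0·+1^2 = +1.
(a,b)_2: α=-4, β=8; u≡7, v≡5 (mod 8); ε(u)ε(v)=1·0, αω(v)=-4·1, βω(u)=8·0; sum ≡ 0  ⇒  +1.
(a,b)_17: α=3, u≡4; β=1, v≡14 (mod 17); (4|17)=+1, (14|17)=-1; sign (−1)^0·+1^1·-1^3 = -1.
(a,b)_41: α=3, u≡24; β=-1, v≡23 (mod 41); (24|41)=-1, (23|41)=+1; sign (−1)^0·-1^-1·+1^3 = -1.
(a,b)_∞: sgn(384047)=+, sgn(43105965)=+, so +1.
(a,b)_3: α=6, u≡2; β=5, v≡2 (mod 3); (2|3)=-1, (2|3)=-1; sign (−1)^0·-1^5·-1^6 = -1.
(a,b)_19: α=3, u≡6; β=1, v≡8 (mod 19); (6|19)=+1, (8|19)=-1; sign (−1)^1·+1^1·-1^3 = +1.
Ram(384047, 43105965) = {3, 5, 7, 17, 29, 41}; no ℚ_3-point on the conic.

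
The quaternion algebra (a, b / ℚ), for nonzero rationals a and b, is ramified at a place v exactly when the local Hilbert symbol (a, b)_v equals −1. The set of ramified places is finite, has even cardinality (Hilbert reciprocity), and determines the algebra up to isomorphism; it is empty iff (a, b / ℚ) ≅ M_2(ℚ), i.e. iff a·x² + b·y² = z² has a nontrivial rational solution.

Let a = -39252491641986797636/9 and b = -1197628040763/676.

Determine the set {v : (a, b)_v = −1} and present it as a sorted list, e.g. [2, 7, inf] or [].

[19, inf]

Mod squares: a ≡ -161, b ≡ -42427. Check v ∈ {∞, 2, 3, 7, 11, 13, 19, 23, 29}.
v=19: a=19^2·(≡13), b=19^1·(≡9) mod 19; (13|19)=-1, (9|19)=+1; (−1)^{2·1·9}·(-1)^1·(+1)^2 = -1.
v=23: a=23^5·(≡9), b=23^2·(≡6) mod 23; (9|23)=+1, (6|23)=+1; (−1)^{5·2·11}·(+1)^2·(+1)^5 = +1.
v=7: a=7^3·(≡5), b=7^3·(≡4) mod 7; (5|7)=-1, (4|7)=+1; (−1)^{3·3·3}·(-1)^3·(+1)^3 = +1.
v=13: a=13^0·(≡5), b=13^-2·(≡7) mod 13; (5|13)=-1, (7|13)=-1; (−1)^{0·-2·6}·(-1)^-2·(-1)^0 = +1.
v=∞: -161 < 0 and -42427 < 0  ⇒  (a,b)_∞ = -1.
v=11: a=11^4·(≡4), b=11^3·(≡3) mod 11; (4|11)=+1, (3|11)=+1; (−1)^{4·3·5}·(+1)^3·(+1)^4 = +1.
v=3: a=3^-2·(≡1), b=3^2·(≡2) mod 3; (1|3)=+1, (2|3)=-1; (−1)^{-2·2·1}·(+1)^2·(-1)^-2 = +1.
v=29: a=29^2·(≡24), b=29^1·(≡6) mod 29; (24|29)=+1, (6|29)=+1; (−1)^{2·1·14}·(+1)^1·(+1)^2 = +1.
v=2: v_2(a)=2, v_2(b)=-2; units ≡ 7, 5 (mod 8); ε·ε+αω+βω = 1·0+2·1+-2·0 ≡ 0  ⇒  (a,b)_2 = +1.
Ram(-161, -42427) = {19, ∞}; no ℚ_19-point on the conic.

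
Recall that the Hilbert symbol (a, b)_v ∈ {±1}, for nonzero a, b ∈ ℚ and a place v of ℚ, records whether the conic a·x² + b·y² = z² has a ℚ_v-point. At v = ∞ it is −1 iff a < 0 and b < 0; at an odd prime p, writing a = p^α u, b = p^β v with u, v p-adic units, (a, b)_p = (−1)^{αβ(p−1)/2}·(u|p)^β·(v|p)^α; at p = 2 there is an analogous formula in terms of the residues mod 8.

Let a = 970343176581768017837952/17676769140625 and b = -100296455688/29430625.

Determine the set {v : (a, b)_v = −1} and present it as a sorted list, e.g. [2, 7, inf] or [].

[2, 13]

Mod squares: a ≡ 16302, b ≡ -2. Check v ∈ {∞, 2, 3, 5, 7, 11, 13, 19, 29, 31}.
v=2: v_2(a)=7, v_2(b)=3; units ≡ 7, 7 (mod 8); ε·ε+αω+βω = 1·1+7·0+3·0 ≡ 1  ⇒  (a,b)_2 = -1.
v=13: a=13^3·(≡5), b=13^2·(≡8) mod 13; (5|13)=-1, (8|13)=-1; (−1)^{3·2·6}·(-1)^2·(-1)^3 = -1.
v=7: a=7^-2·(≡5), b=7^-2·(≡3) mod 7; (5|7)=-1, (3|7)=-1; (−1)^{-2·-2·3}·(-1)^-2·(-1)^-2 = +1.
v=11: a=11^5·(≡10), b=11^2·(≡1) mod 11; (10|11)=-1, (1|11)=+1; (−1)^{5·2·5}·(-1)^2·(+1)^5 = +1.
v=∞: 16302 > 0 and -2 < 0  ⇒  (a,b)_∞ = +1.
v=31: a=31^-4·(≡27), b=31^-2·(≡24) mod 31; (27|31)=-1, (24|31)=-1; (−1)^{-4·-2·15}·(-1)^-2·(-1)^-4 = +1.
v=19: a=19^1·(≡15), b=19^0·(≡5) mod 19; (15|19)=-1, (5|19)=+1; (−1)^{1·0·9}·(-1)^0·(+1)^1 = +1.
v=3: a=3^13·(≡1), b=3^6·(≡1) mod 3; (1|3)=+1, (1|3)=+1; (−1)^{13·6·1}·(+1)^6·(+1)^13 = +1.
v=29: a=29^4·(≡1), b=29^2·(≡26) mod 29; (1|29)=+1, (26|29)=-1; (−1)^{4·2·14}·(+1)^2·(-1)^4 = +1.
v=5: a=5^-8·(≡3), b=5^-4·(≡3) mod 5; (3|5)=-1, (3|5)=-1; (−1)^{-8·-4·2}·(-1)^-4·(-1)^-8 = +1.
|Ram(16302, -2)| = 2, even; anisotropic at {2, 13}.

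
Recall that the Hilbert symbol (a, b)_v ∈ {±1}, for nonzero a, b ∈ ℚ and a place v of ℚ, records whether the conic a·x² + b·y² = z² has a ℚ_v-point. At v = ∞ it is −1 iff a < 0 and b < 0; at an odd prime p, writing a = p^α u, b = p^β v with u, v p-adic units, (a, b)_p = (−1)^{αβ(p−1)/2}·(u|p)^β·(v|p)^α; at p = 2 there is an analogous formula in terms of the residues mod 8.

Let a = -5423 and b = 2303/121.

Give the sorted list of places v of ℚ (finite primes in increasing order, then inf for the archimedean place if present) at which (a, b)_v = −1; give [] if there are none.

[29, 47]

Mod squares: a ≡ -5423, b ≡ 47. Check v ∈ {∞, 2, 7, 11, 17, 29, 47}.
v=47: a=47^0·(≡29), b=47^1·(≡14) mod 47; (29|47)=-1, (14|47)=+1; (−1)^{0·1·23}·(-1)^1·(+1)^0 = -1.
v=7: a=7^0·(≡2), b=7^2·(≡6) mod 7; (2|7)=+1, (6|7)=-1; (−1)^{0·2·3}·(+1)^2·(-1)^0 = +1.
v=29: a=29^1·(≡16), b=29^0·(≡14) mod 29; (16|29)=+1, (14|29)=-1; (−1)^{1·0·14}·(+1)^0·(-1)^1 = -1.
v=11: a=11^1·(≡2), b=11^-2·(≡4) mod 11; (2|11)=-1, (4|11)=+1; (−1)^{1·-2·5}·(-1)^-2·(+1)^1 = +1.
v=17: a=17^1·(≡4), b=17^0·(≡4) mod 17; (4|17)=+1, (4|17)=+1; (−1)^{1·0·8}·(+1)^0·(+1)^1 = +1.
v=2: v_2(a)=0, v_2(b)=0; units ≡ 1, 7 (mod 8); ε·ε+αω+βω = 0·1+0·0+0·0 ≡ 0  ⇒  (a,b)_2 = +1.
v=∞: -5423 < 0 and 47 > 0  ⇒  (a,b)_∞ = +1.
(-5423, 47 / ℚ) ramifies at {29, 47}: a division algebra.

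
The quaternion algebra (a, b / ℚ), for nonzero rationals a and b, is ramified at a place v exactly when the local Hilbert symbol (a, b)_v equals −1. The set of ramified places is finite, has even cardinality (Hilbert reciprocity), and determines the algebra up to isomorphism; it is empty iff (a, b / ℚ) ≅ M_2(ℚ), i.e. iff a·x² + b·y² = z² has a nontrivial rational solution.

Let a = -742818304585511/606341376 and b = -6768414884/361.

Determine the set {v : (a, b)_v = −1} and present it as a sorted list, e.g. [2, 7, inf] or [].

(a, b) ≡ (-1113959, -34532729) mod (ℚ^×)²; places V = {2, 3, 7, 11, 17, 19, 23, 31, 37, ∞}.
(a,b)_2: α=-8, β=2; u≡1, v≡7 (mod 8); ε(u)ε(v)=0·1, αω(v)=-8·0, βω(u)=2·0; sum ≡ 0  ⇒  +1.
(a,b)_3: α=-8, u≡1; β=0, v≡1 (mod 3); (1|3)=+1, (1|3)=+1; sign (−1)^0·+1^0·+1^-8 = +1.
(a,b)_31: α=2, u≡24; β=1, v≡13 (mod 31); (24|31)=-1, (13|31)=-1; sign (−1)^0·-1^1·-1^2 = -1.
(a,b)_23: α=1, u≡15; β=1, v≡7 (mod 23); (15|23)=-1, (7|23)=-1; sign (−1)^1·-1^1·-1^1 = -1.
(a,b)_19: α=-2, u≡17; β=-2, v≡13 (mod 19); (17|19)=+1, (13|19)=-1; sign (−1)^0·+1^-2·-1^-2 = +1.
(a,b)_11: α=1, u≡8; β=1, v≡6 (mod 11); (8|11)=-1, (6|11)=-1; sign (−1)^1·-1^1·-1^1 = -1.
(a,b)_17: α=3, u≡13; β=1, v≡14 (mod 17); (13|17)=+1, (14|17)=-1; sign (−1)^0·+1^1·-1^3 = -1.
(a,b)_∞: sgn(-1113959)=−, sgn(-34532729)=−, so -1.
(a,b)_37: α=1, u≡26; β=1, v≡19 (mod 37); (26|37)=+1, (19|37)=-1; sign (−1)^0·+1^1·-1^1 = -1.
(a,b)_7: α=5, u≡1; β=3, v≡3 (mod 7); (1|7)=+1, (3|7)=-1; sign (−1)^1·+1^3·-1^5 = +1.
Ram(-1113959, -34532729) = {11, 17, 23, 31, 37, ∞}; no ℚ_11-point on the conic.

[11, 17, 23, 31, 37, inf]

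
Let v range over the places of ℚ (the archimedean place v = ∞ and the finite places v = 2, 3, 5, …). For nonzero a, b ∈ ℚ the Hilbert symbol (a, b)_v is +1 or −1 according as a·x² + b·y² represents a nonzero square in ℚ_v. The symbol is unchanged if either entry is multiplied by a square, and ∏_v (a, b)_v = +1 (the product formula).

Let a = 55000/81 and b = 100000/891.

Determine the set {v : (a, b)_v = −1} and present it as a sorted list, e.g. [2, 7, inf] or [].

Mod squares: a ≡ 22, b ≡ 110. Check v ∈ {∞, 2, 3, 5, 11}.
v=5: a=5^4·(≡3), b=5^5·(≡2) mod 5; (3|5)=-1, (2|5)=-1; (−1)^{4·5·2}·(-1)^5·(-1)^4 = -1.
v=2: v_2(a)=3, v_2(b)=5; units ≡ 3, 7 (mod 8); ε·ε+αω+βω = 1·1+3·0+5·1 ≡ 0  ⇒  (a,b)_2 = +1.
v=11: a=11^1·(≡7), b=11^-1·(≡8) mod 11; (7|11)=-1, (8|11)=-1; (−1)^{1·-1·5}·(-1)^-1·(-1)^1 = -1.
v=3: a=3^-4·(≡1), b=3^-4·(≡2) mod 3; (1|3)=+1, (2|3)=-1; (−1)^{-4·-4·1}·(+1)^-4·(-1)^-4 = +1.
v=∞: 22 > 0 and 110 > 0  ⇒  (a,b)_∞ = +1.
Ram(22, 110) = {5, 11}; no ℚ_5-point on the conic.

[5, 11]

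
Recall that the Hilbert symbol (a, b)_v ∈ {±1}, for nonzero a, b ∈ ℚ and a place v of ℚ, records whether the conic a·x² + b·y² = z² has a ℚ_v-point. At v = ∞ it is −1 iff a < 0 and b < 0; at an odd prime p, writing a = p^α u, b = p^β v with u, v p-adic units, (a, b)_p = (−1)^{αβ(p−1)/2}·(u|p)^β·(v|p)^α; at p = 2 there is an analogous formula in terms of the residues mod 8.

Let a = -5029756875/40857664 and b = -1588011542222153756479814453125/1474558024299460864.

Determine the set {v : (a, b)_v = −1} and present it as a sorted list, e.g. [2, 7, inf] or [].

Mod squares: a ≡ -5291, b ≡ -9945637. Check v ∈ {∞, 2, 3, 5, 11, 13, 17, 23, 29, 31, 37, 43, 47}.
v=5: a=5^4·(≡1), b=5^10·(≡3) mod 5; (1|5)=+1, (3|5)=-1; (−1)^{4·10·2}·(+1)^10·(-1)^4 = +1.
v=31: a=31^0·(≡20), b=31^1·(≡23) mod 31; (20|31)=+1, (23|31)=-1; (−1)^{0·1·15}·(+1)^1·(-1)^0 = +1.
v=37: a=37^1·(≡15), b=37^3·(≡16) mod 37; (15|37)=-1, (16|37)=+1; (−1)^{1·3·18}·(-1)^3·(+1)^1 = -1.
v=43: a=43^0·(≡21), b=43^-2·(≡37) mod 43; (21|43)=+1, (37|43)=-1; (−1)^{0·-2·21}·(+1)^-2·(-1)^0 = +1.
v=3: a=3^2·(≡1), b=3^0·(≡2) mod 3; (1|3)=+1, (2|3)=-1; (−1)^{2·0·1}·(+1)^0·(-1)^2 = +1.
v=17: a=17^-2·(≡15), b=17^-2·(≡15) mod 17; (15|17)=+1, (15|17)=+1; (−1)^{-2·-2·8}·(+1)^-2·(+1)^-2 = +1.
v=47: a=47^-2·(≡40), b=47^-6·(≡29) mod 47; (40|47)=-1, (29|47)=-1; (−1)^{-2·-6·23}·(-1)^-6·(-1)^-2 = +1.
v=11: a=11^1·(≡4), b=11^4·(≡6) mod 11; (4|11)=+1, (6|11)=-1; (−1)^{1·4·5}·(+1)^4·(-1)^1 = -1.
v=13: a=13^3·(≡1), b=13^9·(≡4) mod 13; (1|13)=+1, (4|13)=+1; (−1)^{3·9·6}·(+1)^9·(+1)^3 = +1.
v=2: v_2(a)=-6, v_2(b)=-8; units ≡ 5, 3 (mod 8); ε·ε+αω+βω = 0·1+-6·1+-8·1 ≡ 0  ⇒  (a,b)_2 = +1.
v=∞: -5291 < 0 and -9945637 < 0  ⇒  (a,b)_∞ = -1.
v=29: a=29^0·(≡7), b=29^1·(≡23) mod 29; (7|29)=+1, (23|29)=+1; (−1)^{0·1·14}·(+1)^1·(+1)^0 = +1.
v=23: a=23^0·(≡20), b=23^1·(≡9) mod 23; (20|23)=-1, (9|23)=+1; (−1)^{0·1·11}·(-1)^1·(+1)^0 = -1.
|Ram(-5291, -9945637)| = 4, even; anisotropic at {11, 23, 37, ∞}.

[11, 23, 37, inf]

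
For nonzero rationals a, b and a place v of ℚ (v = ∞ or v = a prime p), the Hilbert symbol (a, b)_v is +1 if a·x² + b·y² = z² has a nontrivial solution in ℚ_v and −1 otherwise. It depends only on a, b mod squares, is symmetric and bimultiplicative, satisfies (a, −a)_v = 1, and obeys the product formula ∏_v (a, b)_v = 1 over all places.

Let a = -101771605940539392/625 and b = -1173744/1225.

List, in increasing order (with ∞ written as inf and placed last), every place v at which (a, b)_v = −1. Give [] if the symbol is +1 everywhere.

[13, inf]

(a, b) ≡ (-57, -8151) mod (ℚ^×)²; places V = {2, 3, 5, 7, 11, 13, 19, ∞}.
(a,b)_5: α=-4, u≡3; β=-2, v≡4 (mod 5); (3|5)=-1, (4|5)=+1; sign (−1)^0·-1^-2·+1^-4 = +1.
(a,b)_7: α=0, u≡5; β=-2, v≡4 (mod 7); (5|7)=-1, (4|7)=+1; sign (−1)^0·-1^-2·+1^0 = +1.
(a,b)_3: α=11, u≡2; β=3, v≡1 (mod 3); (2|3)=-1, (1|3)=+1; sign (−1)^1·-1^3·+1^11 = +1.
(a,b)_∞: sgn(-57)=−, sgn(-8151)=−, so -1.
(a,b)_2: α=12, β=4; u≡7, v≡1 (mod 8); ε(u)ε(v)=1·0, αω(v)=12·0, βω(u)=4·0; sum ≡ 0  ⇒  +1.
(a,b)_13: α=2, u≡11; β=1, v≡12 (mod 13); (11|13)=-1, (12|13)=+1; sign (−1)^0·-1^1·+1^2 = -1.
(a,b)_19: α=3, u≡9; β=1, v≡14 (mod 19); (9|19)=+1, (14|19)=-1; sign (−1)^1·+1^1·-1^3 = +1.
(a,b)_11: α=2, u≡1; β=1, v≡10 (mod 11); (1|11)=+1, (10|11)=-1; sign (−1)^0·+1^1·-1^2 = +1.
|Ram(-57, -8151)| = 2, even; anisotropic at {13, ∞}.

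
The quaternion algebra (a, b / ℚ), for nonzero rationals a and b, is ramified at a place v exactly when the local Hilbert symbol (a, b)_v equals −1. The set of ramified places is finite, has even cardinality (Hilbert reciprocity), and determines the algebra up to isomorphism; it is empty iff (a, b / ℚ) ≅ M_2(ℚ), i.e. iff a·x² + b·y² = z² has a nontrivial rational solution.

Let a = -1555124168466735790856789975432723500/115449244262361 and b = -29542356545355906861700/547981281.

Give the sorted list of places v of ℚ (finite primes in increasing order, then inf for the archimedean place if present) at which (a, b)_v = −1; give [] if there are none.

(a, b) ≡ (-58435, -7657) mod (ℚ^×)²; places V = {2, 3, 5, 7, 13, 17, 19, 29, 31, ∞}.
(a,b)_2: α=2, β=2; u≡5, v≡7 (mod 8); ε(u)ε(v)=0·1, αω(v)=2·0, βω(u)=2·1; sum ≡ 0  ⇒  +1.
(a,b)_∞: sgn(-58435)=−, sgn(-7657)=−, so -1.
(a,b)_17: α=-6, u≡14; β=-4, v≡10 (mod 17); (14|17)=-1, (10|17)=-1; sign (−1)^0·-1^-4·-1^-6 = +1.
(a,b)_5: α=3, u≡2; β=2, v≡2 (mod 5); (2|5)=-1, (2|5)=-1; sign (−1)^0·-1^2·-1^3 = -1.
(a,b)_19: α=2, u≡17; β=1, v≡10 (mod 19); (17|19)=+1, (10|19)=-1; sign (−1)^0·+1^1·-1^2 = +1.
(a,b)_13: α=5, u≡12; β=3, v≡3 (mod 13); (12|13)=+1, (3|13)=+1; sign (−1)^0·+1^3·+1^5 = +1.
(a,b)_3: α=-14, u≡2; β=-8, v≡2 (mod 3); (2|3)=-1, (2|3)=-1; sign (−1)^0·-1^-8·-1^-14 = +1.
(a,b)_31: α=5, u≡26; β=3, v≡8 (mod 31); (26|31)=-1, (8|31)=+1; sign (−1)^1·-1^3·+1^5 = +1.
(a,b)_7: α=16, u≡2; β=10, v≡4 (mod 7); (2|7)=+1, (4|7)=+1; sign (−1)^0·+1^10·+1^16 = +1.
(a,b)_29: α=3, u≡10; β=2, v≡9 (mod 29); (10|29)=-1, (9|29)=+1; sign (−1)^0·-1^2·+1^3 = +1.
(-58435, -7657 / ℚ) ramifies at {5, ∞}: a division algebra.

[5, inf]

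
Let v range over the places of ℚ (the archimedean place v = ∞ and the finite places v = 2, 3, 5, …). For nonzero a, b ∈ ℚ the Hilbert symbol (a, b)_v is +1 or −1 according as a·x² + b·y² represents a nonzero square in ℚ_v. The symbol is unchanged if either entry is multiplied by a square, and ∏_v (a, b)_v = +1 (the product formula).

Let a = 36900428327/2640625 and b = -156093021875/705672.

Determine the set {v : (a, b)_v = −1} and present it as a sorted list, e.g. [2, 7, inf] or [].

[5, 47]

(a, b) ≡ (287, -19270) mod (ℚ^×)²; places V = {2, 3, 5, 7, 11, 13, 17, 23, 29, 41, 47, ∞}.
(a,b)_3: α=0, u≡2; β=-6, v≡2 (mod 3); (2|3)=-1, (2|3)=-1; sign (−1)^0·-1^-6·-1^0 = +1.
(a,b)_13: α=-2, u≡4; β=0, v≡9 (mod 13); (4|13)=+1, (9|13)=+1; sign (−1)^0·+1^0·+1^-2 = +1.
(a,b)_41: α=1, u≡15; β=1, v≡12 (mod 41); (15|41)=-1, (12|41)=-1; sign (−1)^0·-1^1·-1^1 = +1.
(a,b)_7: α=1, u≡6; β=2, v≡2 (mod 7); (6|7)=-1, (2|7)=+1; sign (−1)^0·-1^2·+1^1 = +1.
(a,b)_11: α=0, u≡9; β=-2, v≡6 (mod 11); (9|11)=+1, (6|11)=-1; sign (−1)^0·+1^-2·-1^0 = +1.
(a,b)_∞: sgn(287)=+, sgn(-19270)=−, so +1.
(a,b)_5: α=-6, u≡3; β=5, v≡4 (mod 5); (3|5)=-1, (4|5)=+1; sign (−1)^0·-1^5·+1^-6 = -1.
(a,b)_23: α=2, u≡10; β=2, v≡18 (mod 23); (10|23)=-1, (18|23)=+1; sign (−1)^0·-1^2·+1^2 = +1.
(a,b)_29: α=2, u≡21; β=0, v≡18 (mod 29); (21|29)=-1, (18|29)=-1; sign (−1)^0·-1^0·-1^2 = +1.
(a,b)_47: α=0, u≡30; β=1, v≡15 (mod 47); (30|47)=-1, (15|47)=-1; sign (−1)^0·-1^1·-1^0 = -1.
(a,b)_2: α=0, β=-3; u≡7, v≡5 (mod 8); ε(u)ε(v)=1·0, αω(v)=0·1, βω(u)=-3·0; sum ≡ 0  ⇒  +1.
(a,b)_17: α=2, u≡16; β=0, v≡15 (mod 17); (16|17)=+1, (15|17)=+1; sign (−1)^0·+1^0·+1^2 = +1.
|Ram(287, -19270)| = 2, even; anisotropic at {5, 47}.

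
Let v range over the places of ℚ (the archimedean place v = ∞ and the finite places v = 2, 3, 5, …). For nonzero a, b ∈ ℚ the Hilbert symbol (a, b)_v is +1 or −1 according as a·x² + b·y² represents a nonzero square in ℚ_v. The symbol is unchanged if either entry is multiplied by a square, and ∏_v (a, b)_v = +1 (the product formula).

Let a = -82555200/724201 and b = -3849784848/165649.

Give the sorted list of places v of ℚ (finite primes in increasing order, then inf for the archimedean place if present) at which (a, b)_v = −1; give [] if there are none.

[2, inf]

Mod squares: a ≡ -13, b ≡ -217. Check v ∈ {∞, 2, 3, 5, 7, 11, 13, 23, 31, 37}.
v=7: a=7^2·(≡1), b=7^1·(≡2) mod 7; (1|7)=+1, (2|7)=+1; (−1)^{2·1·3}·(+1)^1·(+1)^2 = +1.
v=5: a=5^2·(≡2), b=5^0·(≡3) mod 5; (2|5)=-1, (3|5)=-1; (−1)^{2·0·2}·(-1)^0·(-1)^2 = +1.
v=3: a=3^4·(≡2), b=3^8·(≡2) mod 3; (2|3)=-1, (2|3)=-1; (−1)^{4·8·1}·(-1)^8·(-1)^4 = +1.
v=2: v_2(a)=6, v_2(b)=4; units ≡ 3, 7 (mod 8); ε·ε+αω+βω = 1·1+6·0+4·1 ≡ 1  ⇒  (a,b)_2 = -1.
v=∞: -13 < 0 and -217 < 0  ⇒  (a,b)_∞ = -1.
v=13: a=13^1·(≡10), b=13^2·(≡10) mod 13; (10|13)=+1, (10|13)=+1; (−1)^{1·2·6}·(+1)^2·(+1)^1 = +1.
v=11: a=11^0·(≡4), b=11^-2·(≡5) mod 11; (4|11)=+1, (5|11)=+1; (−1)^{0·-2·5}·(+1)^-2·(+1)^0 = +1.
v=37: a=37^-2·(≡8), b=37^-2·(≡18) mod 37; (8|37)=-1, (18|37)=-1; (−1)^{-2·-2·18}·(-1)^-2·(-1)^-2 = +1.
v=23: a=23^-2·(≡22), b=23^0·(≡16) mod 23; (22|23)=-1, (16|23)=+1; (−1)^{-2·0·11}·(-1)^0·(+1)^-2 = +1.
v=31: a=31^0·(≡28), b=31^1·(≡24) mod 31; (28|31)=+1, (24|31)=-1; (−1)^{0·1·15}·(+1)^1·(-1)^0 = +1.
|Ram(-13, -217)| = 2, even; anisotropic at {2, ∞}.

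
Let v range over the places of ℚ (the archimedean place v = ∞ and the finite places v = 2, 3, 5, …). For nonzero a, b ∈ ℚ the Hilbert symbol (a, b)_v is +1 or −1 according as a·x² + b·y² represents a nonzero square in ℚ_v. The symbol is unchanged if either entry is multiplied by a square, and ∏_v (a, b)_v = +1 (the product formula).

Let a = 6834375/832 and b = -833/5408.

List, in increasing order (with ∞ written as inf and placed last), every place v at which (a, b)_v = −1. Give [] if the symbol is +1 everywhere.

[3, 13]

(a, b) ≡ (195, -34) mod (ℚ^×)²; places V = {2, 3, 5, 7, 13, 17, ∞}.
(a,b)_∞: sgn(195)=+, sgn(-34)=−, so +1.
(a,b)_7: α=0, u≡5; β=2, v≡1 (mod 7); (5|7)=-1, (1|7)=+1; sign (−1)^0·-1^2·+1^0 = +1.
(a,b)_13: α=-1, u≡11; β=-2, v≡2 (mod 13); (11|13)=-1, (2|13)=-1; sign (−1)^0·-1^-2·-1^-1 = -1.
(a,b)_17: α=0, u≡16; β=1, v≡1 (mod 17); (16|17)=+1, (1|17)=+1; sign (−1)^0·+1^1·+1^0 = +1.
(a,b)_3: α=7, u≡2; β=0, v≡2 (mod 3); (2|3)=-1, (2|3)=-1; sign (−1)^0·-1^0·-1^7 = -1.
(a,b)_2: α=-6, β=-5; u≡3, v≡7 (mod 8); ε(u)ε(v)=1·1, αω(v)=-6·0, βω(u)=-5·1; sum ≡ 0  ⇒  +1.
(a,b)_5: α=5, u≡1; β=0, v≡4 (mod 5); (1|5)=+1, (4|5)=+1; sign (−1)^0·+1^0·+1^5 = +1.
|Ram(195, -34)| = 2, even; anisotropic at {3, 13}.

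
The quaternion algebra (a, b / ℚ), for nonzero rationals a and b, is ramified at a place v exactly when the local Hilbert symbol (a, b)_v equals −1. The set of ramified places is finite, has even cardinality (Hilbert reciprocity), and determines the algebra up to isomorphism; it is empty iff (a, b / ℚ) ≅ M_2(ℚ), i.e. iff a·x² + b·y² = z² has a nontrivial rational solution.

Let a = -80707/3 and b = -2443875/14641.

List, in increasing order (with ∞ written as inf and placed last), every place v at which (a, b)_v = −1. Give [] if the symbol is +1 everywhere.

(a, b) ≡ (-2001, -1995) mod (ℚ^×)²; places V = {2, 3, 5, 7, 11, 19, 23, 29, ∞}.
(a,b)_23: α=1, u≡11; β=0, v≡1 (mod 23); (11|23)=-1, (1|23)=+1; sign (−1)^0·-1^0·+1^1 = +1.
(a,b)_29: α=1, u≡10; β=0, v≡4 (mod 29); (10|29)=-1, (4|29)=+1; sign (−1)^0·-1^0·+1^1 = +1.
(a,b)_11: α=2, u≡5; β=-4, v≡6 (mod 11); (5|11)=+1, (6|11)=-1; sign (−1)^0·+1^-4·-1^2 = +1.
(a,b)_19: α=0, u≡8; β=1, v≡16 (mod 19); (8|19)=-1, (16|19)=+1; sign (−1)^0·-1^1·+1^0 = -1.
(a,b)_7: α=0, u≡1; β=3, v≡2 (mod 7); (1|7)=+1, (2|7)=+1; sign (−1)^0·+1^3·+1^0 = +1.
(a,b)_3: α=-1, u≡2; β=1, v≡1 (mod 3); (2|3)=-1, (1|3)=+1; sign (−1)^1·-1^1·+1^-1 = +1.
(a,b)_5: α=0, u≡1; β=3, v≡4 (mod 5); (1|5)=+1, (4|5)=+1; sign (−1)^0·+1^3·+1^0 = +1.
(a,b)_2: α=0, β=0; u≡7, v≡5 (mod 8); ε(u)ε(v)=1·0, αω(v)=0·1, βω(u)=0·0; sum ≡ 0  ⇒  +1.
(a,b)_∞: sgn(-2001)=−, sgn(-1995)=−, so -1.
|Ram(-2001, -1995)| = 2, even; anisotropic at {19, ∞}.

[19, inf]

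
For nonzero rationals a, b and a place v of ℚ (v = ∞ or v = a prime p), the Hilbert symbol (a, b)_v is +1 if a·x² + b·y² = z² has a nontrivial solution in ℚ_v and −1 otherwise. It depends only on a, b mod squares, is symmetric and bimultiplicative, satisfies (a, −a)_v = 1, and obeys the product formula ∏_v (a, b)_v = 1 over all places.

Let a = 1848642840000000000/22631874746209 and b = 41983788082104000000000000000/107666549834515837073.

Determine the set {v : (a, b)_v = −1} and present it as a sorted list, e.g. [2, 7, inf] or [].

Mod squares: a ≡ 31, b ≡ 34595. Check v ∈ {∞, 2, 3, 5, 11, 17, 23, 31, 37}.
v=3: a=3^2·(≡1), b=3^4·(≡2) mod 3; (1|3)=+1, (2|3)=-1; (−1)^{2·4·1}·(+1)^4·(-1)^2 = +1.
v=37: a=37^2·(≡15), b=37^3·(≡30) mod 37; (15|37)=-1, (30|37)=+1; (−1)^{2·3·18}·(-1)^3·(+1)^2 = -1.
v=17: a=17^-2·(≡12), b=17^-3·(≡3) mod 17; (12|17)=-1, (3|17)=-1; (−1)^{-2·-3·8}·(-1)^-3·(-1)^-2 = -1.
v=11: a=11^2·(≡1), b=11^3·(≡2) mod 11; (1|11)=+1, (2|11)=-1; (−1)^{2·3·5}·(+1)^3·(-1)^2 = +1.
v=31: a=31^1·(≡18), b=31^2·(≡6) mod 31; (18|31)=+1, (6|31)=-1; (−1)^{1·2·15}·(+1)^2·(-1)^1 = -1.
v=∞: 31 > 0 and 34595 > 0  ⇒  (a,b)_∞ = +1.
v=5: a=5^10·(≡4), b=5^15·(≡4) mod 5; (4|5)=+1, (4|5)=+1; (−1)^{10·15·2}·(+1)^15·(+1)^10 = +1.
v=2: v_2(a)=12, v_2(b)=18; units ≡ 7, 3 (mod 8); ε·ε+αω+βω = 1·1+12·1+18·0 ≡ 1  ⇒  (a,b)_2 = -1.
v=23: a=23^-8·(≡16), b=23^-12·(≡12) mod 23; (16|23)=+1, (12|23)=+1; (−1)^{-8·-12·11}·(+1)^-12·(+1)^-8 = +1.
(31, 34595 / ℚ) ramifies at {2, 17, 31, 37}: a division algebra.

[2, 17, 31, 37]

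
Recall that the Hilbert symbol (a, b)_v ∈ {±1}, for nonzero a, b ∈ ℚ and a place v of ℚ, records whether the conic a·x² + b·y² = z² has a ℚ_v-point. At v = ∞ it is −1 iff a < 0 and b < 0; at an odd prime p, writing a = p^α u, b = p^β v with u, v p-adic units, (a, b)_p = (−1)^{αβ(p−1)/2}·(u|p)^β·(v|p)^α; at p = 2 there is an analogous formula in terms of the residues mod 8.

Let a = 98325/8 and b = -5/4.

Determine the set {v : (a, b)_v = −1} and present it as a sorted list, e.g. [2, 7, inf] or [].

[2, 19]

Mod squares: a ≡ 874, b ≡ -5. Check v ∈ {∞, 2, 3, 5, 19, 23}.
v=3: a=3^2·(≡1), b=3^0·(≡1) mod 3; (1|3)=+1, (1|3)=+1; (−1)^{2·0·1}·(+1)^0·(+1)^2 = +1.
v=23: a=23^1·(≡14), b=23^0·(≡16) mod 23; (14|23)=-1, (16|23)=+1; (−1)^{1·0·11}·(-1)^0·(+1)^1 = +1.
v=∞: 874 > 0 and -5 < 0  ⇒  (a,b)_∞ = +1.
v=19: a=19^1·(≡8), b=19^0·(≡13) mod 19; (8|19)=-1, (13|19)=-1; (−1)^{1·0·9}·(-1)^0·(-1)^1 = -1.
v=5: a=5^2·(≡1), b=5^1·(≡1) mod 5; (1|5)=+1, (1|5)=+1; (−1)^{2·1·2}·(+1)^1·(+1)^2 = +1.
v=2: v_2(a)=-3, v_2(b)=-2; units ≡ 5, 3 (mod 8); ε·ε+αω+βω = 0·1+-3·1+-2·1 ≡ 1  ⇒  (a,b)_2 = -1.
Ram(874, -5) = {2, 19}; no ℚ_2-point on the conic.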